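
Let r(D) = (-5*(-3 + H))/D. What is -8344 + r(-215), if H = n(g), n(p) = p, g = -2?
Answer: -358797/43 ≈ -8344.1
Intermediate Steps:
H = -2
r(D) = 25/D (r(D) = (-5*(-3 - 2))/D = (-5*(-5))/D = 25/D)
-8344 + r(-215) = -8344 + 25/(-215) = -8344 + 25*(-1/215) = -8344 - 5/43 = -358797/43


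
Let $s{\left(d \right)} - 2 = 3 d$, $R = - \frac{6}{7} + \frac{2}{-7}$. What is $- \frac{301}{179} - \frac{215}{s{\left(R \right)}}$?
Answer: $\frac{53277}{358} \approx 148.82$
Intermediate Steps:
$R = - \frac{8}{7}$ ($R = \left(-6\right) \frac{1}{7} + 2 \left(- \frac{1}{7}\right) = - \frac{6}{7} - \frac{2}{7} = - \frac{8}{7} \approx -1.1429$)
$s{\left(d \right)} = 2 + 3 d$
$- \frac{301}{179} - \frac{215}{s{\left(R \right)}} = - \frac{301}{179} - \frac{215}{2 + 3 \left(- \frac{8}{7}\right)} = \left(-301\right) \frac{1}{179} - \frac{215}{2 - \frac{24}{7}} = - \frac{301}{179} - \frac{215}{- \frac{10}{7}} = - \frac{301}{179} - - \frac{301}{2} = - \frac{301}{179} + \frac{301}{2} = \frac{53277}{358}$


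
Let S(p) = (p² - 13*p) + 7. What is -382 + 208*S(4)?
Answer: -6414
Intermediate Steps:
S(p) = 7 + p² - 13*p
-382 + 208*S(4) = -382 + 208*(7 + 4² - 13*4) = -382 + 208*(7 + 16 - 52) = -382 + 208*(-29) = -382 - 6032 = -6414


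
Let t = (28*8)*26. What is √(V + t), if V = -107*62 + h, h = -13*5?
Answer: 5*I*√35 ≈ 29.58*I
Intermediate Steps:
h = -65
t = 5824 (t = 224*26 = 5824)
V = -6699 (V = -107*62 - 65 = -6634 - 65 = -6699)
√(V + t) = √(-6699 + 5824) = √(-875) = 5*I*√35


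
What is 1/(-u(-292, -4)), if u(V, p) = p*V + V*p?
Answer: -1/2336 ≈ -0.00042808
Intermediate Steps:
u(V, p) = 2*V*p (u(V, p) = V*p + V*p = 2*V*p)
1/(-u(-292, -4)) = 1/(-2*(-292)*(-4)) = 1/(-1*2336) = 1/(-2336) = -1/2336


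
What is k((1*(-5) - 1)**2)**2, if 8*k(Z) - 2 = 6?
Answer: 1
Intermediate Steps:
k(Z) = 1 (k(Z) = 1/4 + (1/8)*6 = 1/4 + 3/4 = 1)
k((1*(-5) - 1)**2)**2 = 1**2 = 1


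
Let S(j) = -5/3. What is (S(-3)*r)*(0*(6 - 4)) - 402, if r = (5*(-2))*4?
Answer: -402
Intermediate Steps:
r = -40 (r = -10*4 = -40)
S(j) = -5/3 (S(j) = -5*⅓ = -5/3)
(S(-3)*r)*(0*(6 - 4)) - 402 = (-5/3*(-40))*(0*(6 - 4)) - 402 = 200*(0*2)/3 - 402 = (200/3)*0 - 402 = 0 - 402 = -402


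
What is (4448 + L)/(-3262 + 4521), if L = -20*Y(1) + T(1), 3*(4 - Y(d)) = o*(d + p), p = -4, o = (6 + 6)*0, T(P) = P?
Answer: 4369/1259 ≈ 3.4702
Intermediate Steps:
o = 0 (o = 12*0 = 0)
Y(d) = 4 (Y(d) = 4 - 0*(d - 4) = 4 - 0*(-4 + d) = 4 - 1/3*0 = 4 + 0 = 4)
L = -79 (L = -20*4 + 1 = -80 + 1 = -79)
(4448 + L)/(-3262 + 4521) = (4448 - 79)/(-3262 + 4521) = 4369/1259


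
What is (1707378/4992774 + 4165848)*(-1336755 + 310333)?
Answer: -3558115691340541010/832129 ≈ -4.2759e+12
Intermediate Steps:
(1707378/4992774 + 4165848)*(-1336755 + 310333) = (1707378*(1/4992774) + 4165848)*(-1026422) = (284563/832129 + 4165848)*(-1026422) = (3466523214955/832129)*(-1026422) = -3558115691340541010/832129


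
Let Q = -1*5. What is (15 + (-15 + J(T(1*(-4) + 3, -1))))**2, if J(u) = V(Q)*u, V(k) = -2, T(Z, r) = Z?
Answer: 4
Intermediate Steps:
Q = -5
J(u) = -2*u
(15 + (-15 + J(T(1*(-4) + 3, -1))))**2 = (15 + (-15 - 2*(1*(-4) + 3)))**2 = (15 + (-15 - 2*(-4 + 3)))**2 = (15 + (-15 - 2*(-1)))**2 = (15 + (-15 + 2))**2 = (15 - 13)**2 = 2**2 = 4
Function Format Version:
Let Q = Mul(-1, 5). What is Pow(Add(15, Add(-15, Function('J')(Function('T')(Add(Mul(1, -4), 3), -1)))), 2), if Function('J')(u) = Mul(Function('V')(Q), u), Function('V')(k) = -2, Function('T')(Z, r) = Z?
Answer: 4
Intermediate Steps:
Q = -5
Function('J')(u) = Mul(-2, u)
Pow(Add(15, Add(-15, Function('J')(Function('T')(Add(Mul(1, -4), 3), -1)))), 2) = Pow(Add(15, Add(-15, Mul(-2, Add(Mul(1, -4), 3)))), 2) = Pow(Add(15, Add(-15, Mul(-2, Add(-4, 3)))), 2) = Pow(Add(15, Add(-15, Mul(-2, -1))), 2) = Pow(Add(15, Add(-15, 2)), 2) = Pow(Add(15, -13), 2) = Pow(2, 2) = 4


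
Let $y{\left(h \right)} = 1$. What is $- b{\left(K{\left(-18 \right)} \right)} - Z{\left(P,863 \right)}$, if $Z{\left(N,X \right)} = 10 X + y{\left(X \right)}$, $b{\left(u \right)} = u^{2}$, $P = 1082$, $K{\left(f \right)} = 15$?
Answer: $-8856$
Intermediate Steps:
$Z{\left(N,X \right)} = 1 + 10 X$ ($Z{\left(N,X \right)} = 10 X + 1 = 1 + 10 X$)
$- b{\left(K{\left(-18 \right)} \right)} - Z{\left(P,863 \right)} = - 15^{2} - \left(1 + 10 \cdot 863\right) = \left(-1\right) 225 - \left(1 + 8630\right) = -225 - 8631 = -8856$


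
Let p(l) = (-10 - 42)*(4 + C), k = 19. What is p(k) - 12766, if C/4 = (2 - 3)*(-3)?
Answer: -13598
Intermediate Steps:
C = 12 (C = 4*((2 - 3)*(-3)) = 4*(-1*(-3)) = 4*3 = 12)
p(l) = -832 (p(l) = (-10 - 42)*(4 + 12) = -52*16 = -832)
p(k) - 12766 = -832 - 12766 = -13598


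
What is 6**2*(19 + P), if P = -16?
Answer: 108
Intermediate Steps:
6**2*(19 + P) = 6**2*(19 - 16) = 36*3 = 108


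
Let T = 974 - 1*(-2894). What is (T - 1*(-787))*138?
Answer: 642390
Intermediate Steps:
T = 3868 (T = 974 + 2894 = 3868)
(T - 1*(-787))*138 = (3868 - 1*(-787))*138 = (3868 + 787)*138 = 4655*138 = 642390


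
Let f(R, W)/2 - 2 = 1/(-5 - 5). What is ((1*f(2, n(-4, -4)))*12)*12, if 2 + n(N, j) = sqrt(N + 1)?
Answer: 2736/5 ≈ 547.20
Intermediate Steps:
n(N, j) = -2 + sqrt(1 + N) (n(N, j) = -2 + sqrt(N + 1) = -2 + sqrt(1 + N))
f(R, W) = 19/5 (f(R, W) = 4 + 2/(-5 - 5) = 4 + 2/(-10) = 4 + 2*(-1/10) = 4 - 1/5 = 19/5)
((1*f(2, n(-4, -4)))*12)*12 = ((1*(19/5))*12)*12 = ((19/5)*12)*12 = (228/5)*12 = 2736/5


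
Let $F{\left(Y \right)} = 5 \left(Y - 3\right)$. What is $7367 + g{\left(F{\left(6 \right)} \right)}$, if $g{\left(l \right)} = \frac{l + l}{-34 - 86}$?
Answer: $\frac{29467}{4} \approx 7366.8$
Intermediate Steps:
$F{\left(Y \right)} = -15 + 5 Y$ ($F{\left(Y \right)} = 5 \left(-3 + Y\right) = -15 + 5 Y$)
$g{\left(l \right)} = - \frac{l}{60}$ ($g{\left(l \right)} = \frac{2 l}{-120} = 2 l \left(- \frac{1}{120}\right) = - \frac{l}{60}$)
$7367 + g{\left(F{\left(6 \right)} \right)} = 7367 - \frac{-15 + 5 \cdot 6}{60} = 7367 - \frac{-15 + 30}{60} = 7367 - \frac{1}{4} = \frac{29467}{4}$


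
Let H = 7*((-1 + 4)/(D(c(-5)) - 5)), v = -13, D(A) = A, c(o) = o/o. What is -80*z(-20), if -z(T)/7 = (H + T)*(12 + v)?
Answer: 14140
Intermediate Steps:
c(o) = 1
H = -21/4 (H = 7*((-1 + 4)/(1 - 5)) = 7*(3/(-4)) = 7*(3*(-¼)) = 7*(-¾) = -21/4 ≈ -5.2500)
z(T) = -147/4 + 7*T (z(T) = -7*(-21/4 + T)*(12 - 13) = -7*(-21/4 + T)*(-1) = -7*(21/4 - T) = -147/4 + 7*T)
-80*z(-20) = -80*(-147/4 + 7*(-20)) = -80*(-147/4 - 140) = -80*(-707/4) = 14140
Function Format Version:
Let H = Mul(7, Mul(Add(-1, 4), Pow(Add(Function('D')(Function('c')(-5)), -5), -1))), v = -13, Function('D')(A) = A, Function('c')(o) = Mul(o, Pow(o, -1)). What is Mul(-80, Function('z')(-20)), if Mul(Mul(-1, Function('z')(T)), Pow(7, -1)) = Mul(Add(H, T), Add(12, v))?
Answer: 14140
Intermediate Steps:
Function('c')(o) = 1
H = Rational(-21, 4) (H = Mul(7, Mul(Add(-1, 4), Pow(Add(1, -5), -1))) = Mul(7, Mul(3, Pow(-4, -1))) = Mul(7, Mul(3, Rational(-1, 4))) = Mul(7, Rational(-3, 4)) = Rational(-21, 4) ≈ -5.2500)
Function('z')(T) = Add(Rational(-147, 4), Mul(7, T)) (Function('z')(T) = Mul(-7, Mul(Add(Rational(-21, 4), T), Add(12, -13))) = Mul(-7, Mul(Add(Rational(-21, 4), T), -1)) = Mul(-7, Add(Rational(21, 4), Mul(-1, T))) = Add(Rational(-147, 4), Mul(7, T)))
Mul(-80, Function('z')(-20)) = Mul(-80, Add(Rational(-147, 4), Mul(7, -20))) = Mul(-80, Add(Rational(-147, 4), -140)) = Mul(-80, Rational(-707, 4)) = 14140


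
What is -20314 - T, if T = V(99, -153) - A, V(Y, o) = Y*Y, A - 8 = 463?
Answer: -29644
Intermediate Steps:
A = 471 (A = 8 + 463 = 471)
V(Y, o) = Y²
T = 9330 (T = 99² - 1*471 = 9801 - 471 = 9330)
-20314 - T = -20314 - 1*9330 = -20314 - 9330 = -29644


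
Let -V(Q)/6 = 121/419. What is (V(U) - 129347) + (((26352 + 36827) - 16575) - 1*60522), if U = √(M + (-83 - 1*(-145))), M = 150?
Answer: -60028761/419 ≈ -1.4327e+5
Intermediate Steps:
U = 2*√53 (U = √(150 + (-83 - 1*(-145))) = √(150 + (-83 + 145)) = √(150 + 62) = √212 = 2*√53 ≈ 14.560)
V(Q) = -726/419
(V(U) - 129347) + (((26352 + 36827) - 16575) - 1*60522) = (-726/419 - 129347) + (((26352 + 36827) - 16575) - 1*60522) = -54197119/419 + ((63179 - 16575) - 60522) = -54197119/419 + (46604 - 60522) = -54197119/419 - 13918 = -60028761/419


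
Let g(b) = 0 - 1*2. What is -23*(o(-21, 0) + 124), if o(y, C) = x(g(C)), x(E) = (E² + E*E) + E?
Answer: -2990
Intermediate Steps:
g(b) = -2 (g(b) = 0 - 2 = -2)
x(E) = E + 2*E² (x(E) = (E² + E²) + E = 2*E² + E = E + 2*E²)
o(y, C) = 6 (o(y, C) = -2*(1 + 2*(-2)) = -2*(1 - 4) = -2*(-3) = 6)
-23*(o(-21, 0) + 124) = -23*(6 + 124) = -23*130 = -2990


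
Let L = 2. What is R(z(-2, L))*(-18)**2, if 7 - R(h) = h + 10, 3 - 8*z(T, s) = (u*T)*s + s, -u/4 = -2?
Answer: -4617/2 ≈ -2308.5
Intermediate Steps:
u = 8 (u = -4*(-2) = 8)
z(T, s) = 3/8 - s/8 - T*s (z(T, s) = 3/8 - ((8*T)*s + s)/8 = 3/8 - (8*T*s + s)/8 = 3/8 - (s + 8*T*s)/8 = 3/8 + (-s/8 - T*s) = 3/8 - s/8 - T*s)
R(h) = -3 - h (R(h) = 7 - (h + 10) = 7 - (10 + h) = 7 + (-10 - h) = -3 - h)
R(z(-2, L))*(-18)**2 = (-3 - (3/8 - 1/8*2 - 1*(-2)*2))*(-18)**2 = (-3 - (3/8 - 1/4 + 4))*324 = (-3 - 1*33/8)*324 = (-3 - 33/8)*324 = -57/8*324 = -4617/2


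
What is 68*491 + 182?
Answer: 33570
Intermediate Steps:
68*491 + 182 = 33388 + 182 = 33570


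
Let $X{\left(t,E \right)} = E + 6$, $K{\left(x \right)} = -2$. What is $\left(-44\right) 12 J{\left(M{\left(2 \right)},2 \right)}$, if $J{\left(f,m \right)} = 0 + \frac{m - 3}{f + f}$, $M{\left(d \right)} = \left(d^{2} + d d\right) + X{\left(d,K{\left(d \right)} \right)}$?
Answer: $22$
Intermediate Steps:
$X{\left(t,E \right)} = 6 + E$
$M{\left(d \right)} = 4 + 2 d^{2}$ ($M{\left(d \right)} = \left(d^{2} + d d\right) + \left(6 - 2\right) = \left(d^{2} + d^{2}\right) + 4 = 2 d^{2} + 4 = 4 + 2 d^{2}$)
$J{\left(f,m \right)} = \frac{-3 + m}{2 f}$ ($J{\left(f,m \right)} = 0 + \frac{-3 + m}{2 f} = \frac{-3 + m}{2 f}$)
$\left(-44\right) 12 J{\left(M{\left(2 \right)},2 \right)} = \left(-44\right) 12 \frac{-3 + 2}{2 \left(4 + 2 \cdot 2^{2}\right)} = - 528 \cdot \frac{1}{2} \frac{1}{4 + 2 \cdot 4} \left(-1\right) = - 528 \cdot \frac{1}{2} \frac{1}{4 + 8} \left(-1\right) = - 528 \cdot \frac{1}{2} \cdot \frac{1}{12} \left(-1\right) = \left(-528\right) \left(- \frac{1}{24}\right) = 22$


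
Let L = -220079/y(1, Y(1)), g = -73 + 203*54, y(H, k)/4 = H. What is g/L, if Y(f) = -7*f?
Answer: -43556/220079 ≈ -0.19791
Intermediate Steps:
y(H, k) = 4*H
g = 10889 (g = -73 + 10962 = 10889)
L = -220079/4 (L = -220079/(4*1) = -220079/4 ≈ -55020.)
g/L = 10889/(-220079/4) = 10889*(-4/220079) = -43556/220079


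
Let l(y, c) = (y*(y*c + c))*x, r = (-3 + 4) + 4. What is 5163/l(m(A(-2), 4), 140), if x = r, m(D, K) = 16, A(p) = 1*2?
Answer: 5163/190400 ≈ 0.027117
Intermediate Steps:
A(p) = 2
r = 5 (r = 1 + 4 = 5)
x = 5
l(y, c) = 5*y*(c + c*y) (l(y, c) = (y*(y*c + c))*5 = (y*(c*y + c))*5 = (y*(c + c*y))*5 = 5*y*(c + c*y))
5163/l(m(A(-2), 4), 140) = 5163/((5*140*16*(1 + 16))) = 5163/((5*140*16*17)) = 5163/190400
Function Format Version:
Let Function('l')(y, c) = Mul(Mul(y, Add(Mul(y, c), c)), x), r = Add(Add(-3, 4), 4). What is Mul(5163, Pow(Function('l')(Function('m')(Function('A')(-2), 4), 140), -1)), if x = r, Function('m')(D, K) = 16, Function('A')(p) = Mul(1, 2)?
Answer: Rational(5163, 190400) ≈ 0.027117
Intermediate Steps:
Function('A')(p) = 2
r = 5 (r = Add(1, 4) = 5)
x = 5
Function('l')(y, c) = Mul(5, y, Add(c, Mul(c, y))) (Function('l')(y, c) = Mul(Mul(y, Add(Mul(y, c), c)), 5) = Mul(Mul(y, Add(Mul(c, y), c)), 5) = Mul(Mul(y, Add(c, Mul(c, y))), 5) = Mul(5, y, Add(c, Mul(c, y))))
Mul(5163, Pow(Function('l')(Function('m')(Function('A')(-2), 4), 140), -1)) = Mul(5163, Pow(Mul(5, 140, 16, Add(1, 16)), -1)) = Mul(5163, Pow(Mul(5, 140, 16, 17), -1)) = Mul(5163, Pow(190400, -1)) = Mul(5163, Rational(1, 190400)) = Rational(5163, 190400)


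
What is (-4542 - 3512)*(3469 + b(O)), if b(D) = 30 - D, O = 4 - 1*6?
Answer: -28197054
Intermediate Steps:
O = -2 (O = 4 - 6 = -2)
(-4542 - 3512)*(3469 + b(O)) = (-4542 - 3512)*(3469 + (30 - 1*(-2))) = -8054*(3469 + (30 + 2)) = -8054*(3469 + 32) = -8054*3501 = -28197054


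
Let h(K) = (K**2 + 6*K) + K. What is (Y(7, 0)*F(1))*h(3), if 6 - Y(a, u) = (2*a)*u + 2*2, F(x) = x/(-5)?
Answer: -12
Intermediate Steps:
h(K) = K**2 + 7*K
F(x) = -x/5
Y(a, u) = 2 - 2*a*u (Y(a, u) = 6 - ((2*a)*u + 2*2) = 6 - (2*a*u + 4) = 6 - (4 + 2*a*u) = 6 + (-4 - 2*a*u) = 2 - 2*a*u)
(Y(7, 0)*F(1))*h(3) = ((2 - 2*7*0)*(-1/5*1))*(3*(7 + 3)) = ((2 + 0)*(-1/5))*(3*10) = (2*(-1/5))*30 = -2/5*30 = -12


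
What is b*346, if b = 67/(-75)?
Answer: -23182/75 ≈ -309.09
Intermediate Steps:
b = -67/75 (b = 67*(-1/75) = -67/75 ≈ -0.89333)
b*346 = -67/75*346 = -23182/75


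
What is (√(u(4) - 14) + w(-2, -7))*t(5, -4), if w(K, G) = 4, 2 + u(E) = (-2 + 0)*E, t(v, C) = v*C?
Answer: -80 - 40*I*√6 ≈ -80.0 - 97.98*I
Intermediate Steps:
t(v, C) = C*v
u(E) = -2 - 2*E (u(E) = -2 + (-2 + 0)*E = -2 - 2*E)
(√(u(4) - 14) + w(-2, -7))*t(5, -4) = (√((-2 - 2*4) - 14) + 4)*(-4*5) = (√((-2 - 8) - 14) + 4)*(-20) = (√(-10 - 14) + 4)*(-20) = (√(-24) + 4)*(-20) = (2*I*√6 + 4)*(-20) = (4 + 2*I*√6)*(-20) = -80 - 40*I*√6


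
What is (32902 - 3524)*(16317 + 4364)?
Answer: 607566418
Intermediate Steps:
(32902 - 3524)*(16317 + 4364) = 29378*20681 = 607566418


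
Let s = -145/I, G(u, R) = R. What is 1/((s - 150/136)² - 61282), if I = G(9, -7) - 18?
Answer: -115600/7081648791 ≈ -1.6324e-5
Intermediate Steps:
I = -25 (I = -7 - 18 = -25)
s = 29/5 (s = -145/(-25) = -145*(-1/25) = 29/5 ≈ 5.8000)
1/((s - 150/136)² - 61282) = 1/((29/5 - 150/136)² - 61282) = 1/((29/5 - 150*1/136)² - 61282) = 1/((29/5 - 75/68)² - 61282) = 1/((1597/340)² - 61282) = 1/(2550409/115600 - 61282) = 1/(-7081648791/115600) = -115600/7081648791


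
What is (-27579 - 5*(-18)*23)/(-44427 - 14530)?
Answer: 25509/58957 ≈ 0.43267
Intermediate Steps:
(-27579 - 5*(-18)*23)/(-44427 - 14530) = (-27579 + 90*23)/(-58957) = (-27579 + 2070)*(-1/58957) = -25509*(-1/58957) = 25509/58957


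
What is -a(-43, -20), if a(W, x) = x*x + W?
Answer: -357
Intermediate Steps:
a(W, x) = W + x² (a(W, x) = x² + W = W + x²)
-a(-43, -20) = -(-43 + (-20)²) = -(-43 + 400) = -1*357 = -357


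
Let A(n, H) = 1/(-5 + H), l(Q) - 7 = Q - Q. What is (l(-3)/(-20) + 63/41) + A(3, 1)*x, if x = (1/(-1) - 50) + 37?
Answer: 3843/820 ≈ 4.6866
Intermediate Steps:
l(Q) = 7 (l(Q) = 7 + (Q - Q) = 7 + 0 = 7)
x = -14 (x = (-1 - 50) + 37 = -51 + 37 = -14)
(l(-3)/(-20) + 63/41) + A(3, 1)*x = (7/(-20) + 63/41) - 14/(-5 + 1) = (7*(-1/20) + 63*(1/41)) - 14/(-4) = (-7/20 + 63/41) - ¼*(-14) = 973/820 + 7/2 = 3843/820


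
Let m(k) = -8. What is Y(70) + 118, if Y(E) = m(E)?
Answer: 110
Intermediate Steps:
Y(E) = -8
Y(70) + 118 = -8 + 118 = 110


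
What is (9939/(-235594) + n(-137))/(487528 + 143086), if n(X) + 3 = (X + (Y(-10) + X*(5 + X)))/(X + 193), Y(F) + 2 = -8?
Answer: 2092856601/4159928492048 ≈ 0.00050310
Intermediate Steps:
Y(F) = -10 (Y(F) = -2 - 8 = -10)
n(X) = -3 + (-10 + X + X*(5 + X))/(193 + X) (n(X) = -3 + (X + (-10 + X*(5 + X)))/(X + 193) = -3 + (-10 + X + X*(5 + X))/(193 + X))
(9939/(-235594) + n(-137))/(487528 + 143086) = (9939/(-235594) + (-589 + (-137)² + 3*(-137))/(193 - 137))/(487528 + 143086) = (9939*(-1/235594) + (-589 + 18769 - 411)/56)/630614 = (-9939/235594 + (1/56)*17769)*(1/630614) = (-9939/235594 + 17769/56)*(1/630614) = (2092856601/6596632)*(1/630614) = 2092856601/4159928492048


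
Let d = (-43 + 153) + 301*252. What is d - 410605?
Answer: -334643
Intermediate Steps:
d = 75962 (d = 110 + 75852 = 75962)
d - 410605 = 75962 - 410605 = -334643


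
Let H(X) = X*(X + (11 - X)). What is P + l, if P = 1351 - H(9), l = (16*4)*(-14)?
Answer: 356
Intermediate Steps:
l = -896 (l = 64*(-14) = -896)
H(X) = 11*X (H(X) = X*11 = 11*X)
P = 1252 (P = 1351 - 11*9 = 1351 - 1*99 = 1351 - 99 = 1252)
P + l = 1252 - 896 = 356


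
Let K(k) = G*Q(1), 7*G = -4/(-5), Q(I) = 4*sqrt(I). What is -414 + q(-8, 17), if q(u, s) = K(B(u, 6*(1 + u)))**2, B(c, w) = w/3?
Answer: -506894/1225 ≈ -413.79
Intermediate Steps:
B(c, w) = w/3 (B(c, w) = w*(1/3) = w/3)
G = 4/35 (G = (-4/(-5))/7 = (-4*(-1/5))/7 = (1/7)*(4/5) = 4/35 ≈ 0.11429)
K(k) = 16/35 (K(k) = 4*(4*sqrt(1))/35 = 4*(4*1)/35 = (4/35)*4 = 16/35)
q(u, s) = 256/1225 (q(u, s) = (16/35)**2 = 256/1225)
-414 + q(-8, 17) = -414 + 256/1225 = -506894/1225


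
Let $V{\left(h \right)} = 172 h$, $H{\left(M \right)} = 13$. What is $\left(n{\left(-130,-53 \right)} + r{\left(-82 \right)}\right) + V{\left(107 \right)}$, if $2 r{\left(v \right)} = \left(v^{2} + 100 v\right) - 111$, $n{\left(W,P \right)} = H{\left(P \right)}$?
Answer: $\frac{35247}{2} \approx 17624.0$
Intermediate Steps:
$n{\left(W,P \right)} = 13$
$r{\left(v \right)} = - \frac{111}{2} + \frac{v^{2}}{2} + 50 v$ ($r{\left(v \right)} = \frac{\left(v^{2} + 100 v\right) - 111}{2} = \frac{-111 + v^{2} + 100 v}{2} = - \frac{111}{2} + \frac{v^{2}}{2} + 50 v$)
$\left(n{\left(-130,-53 \right)} + r{\left(-82 \right)}\right) + V{\left(107 \right)} = \left(13 + \left(- \frac{111}{2} + \frac{\left(-82\right)^{2}}{2} + 50 \left(-82\right)\right)\right) + 172 \cdot 107 = \left(13 - \frac{1587}{2}\right) + 18404 = - \frac{1561}{2} + 18404 = \frac{35247}{2}$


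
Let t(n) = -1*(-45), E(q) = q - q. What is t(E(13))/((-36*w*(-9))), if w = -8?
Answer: -5/288 ≈ -0.017361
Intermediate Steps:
E(q) = 0
t(n) = 45
t(E(13))/((-36*w*(-9))) = 45/((-36*(-8)*(-9))) = 45/((288*(-9))) = 45/(-2592) = 45*(-1/2592) = -5/288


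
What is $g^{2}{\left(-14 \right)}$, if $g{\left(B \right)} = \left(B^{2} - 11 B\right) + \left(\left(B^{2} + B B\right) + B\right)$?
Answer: $529984$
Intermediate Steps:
$g{\left(B \right)} = - 10 B + 3 B^{2}$ ($g{\left(B \right)} = \left(B^{2} - 11 B\right) + \left(\left(B^{2} + B^{2}\right) + B\right) = \left(B^{2} - 11 B\right) + \left(2 B^{2} + B\right) = \left(B^{2} - 11 B\right) + \left(B + 2 B^{2}\right) = - 10 B + 3 B^{2}$)
$g^{2}{\left(-14 \right)} = \left(- 14 \left(-10 + 3 \left(-14\right)\right)\right)^{2} = \left(- 14 \left(-10 - 42\right)\right)^{2} = \left(\left(-14\right) \left(-52\right)\right)^{2} = 728^{2} = 529984$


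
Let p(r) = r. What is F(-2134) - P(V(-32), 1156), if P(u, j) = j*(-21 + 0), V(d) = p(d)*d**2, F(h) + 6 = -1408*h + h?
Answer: 3026808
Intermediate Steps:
F(h) = -6 - 1407*h (F(h) = -6 + (-1408*h + h) = -6 - 1407*h)
V(d) = d**3 (V(d) = d*d**2 = d**3)
P(u, j) = -21*j (P(u, j) = j*(-21) = -21*j)
F(-2134) - P(V(-32), 1156) = (-6 - 1407*(-2134)) - (-21)*1156 = (-6 + 3002538) - 1*(-24276) = 3002532 + 24276 = 3026808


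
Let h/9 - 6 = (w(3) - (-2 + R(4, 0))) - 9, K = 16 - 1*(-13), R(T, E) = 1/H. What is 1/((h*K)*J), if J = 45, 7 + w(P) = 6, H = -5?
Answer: -1/21141 ≈ -4.7301e-5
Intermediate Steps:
R(T, E) = -1/5 (R(T, E) = 1/(-5) = -1/5)
w(P) = -1 (w(P) = -7 + 6 = -1)
K = 29 (K = 16 + 13 = 29)
h = -81/5 (h = 54 + 9*((-1 - (-2 - 1/5)) - 9) = 54 + 9*((-1 - 1*(-11/5)) - 9) = 54 + 9*((-1 + 11/5) - 9) = 54 + 9*(6/5 - 9) = 54 + 9*(-39/5) = 54 - 351/5 = -81/5 ≈ -16.200)
1/((h*K)*J) = 1/(-81/5*29*45) = 1/(-2349/5*45) = 1/(-21141) = -1/21141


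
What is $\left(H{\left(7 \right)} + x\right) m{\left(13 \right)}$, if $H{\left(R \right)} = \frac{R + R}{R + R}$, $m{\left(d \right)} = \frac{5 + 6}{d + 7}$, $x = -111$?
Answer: $- \frac{121}{2} \approx -60.5$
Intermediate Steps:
$m{\left(d \right)} = \frac{11}{7 + d}$
$H{\left(R \right)} = 1$ ($H{\left(R \right)} = \frac{2 R}{2 R} = 2 R \frac{1}{2 R} = 1$)
$\left(H{\left(7 \right)} + x\right) m{\left(13 \right)} = \left(1 - 111\right) \frac{11}{7 + 13} = - 110 \cdot \frac{11}{20} = - 110 \cdot 11 \cdot \frac{1}{20} = \left(-110\right) \frac{11}{20} = - \frac{121}{2}$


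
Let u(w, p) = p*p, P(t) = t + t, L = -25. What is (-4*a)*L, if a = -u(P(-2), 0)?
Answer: 0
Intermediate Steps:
P(t) = 2*t
u(w, p) = p**2
a = 0 (a = -1*0**2 = -1*0 = 0)
(-4*a)*L = -4*0*(-25) = 0*(-25) = 0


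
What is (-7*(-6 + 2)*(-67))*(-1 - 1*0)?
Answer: 1876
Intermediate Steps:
(-7*(-6 + 2)*(-67))*(-1 - 1*0) = (-7*(-4)*(-67))*(-1 + 0) = (28*(-67))*(-1) = -1876*(-1) = 1876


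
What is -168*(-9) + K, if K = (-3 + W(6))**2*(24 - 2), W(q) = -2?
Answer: 2062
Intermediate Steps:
K = 550 (K = (-3 - 2)**2*(24 - 2) = (-5)**2*22 = 25*22 = 550)
-168*(-9) + K = -168*(-9) + 550 = 1512 + 550 = 2062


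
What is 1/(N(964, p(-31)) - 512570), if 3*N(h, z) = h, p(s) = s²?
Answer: -3/1536746 ≈ -1.9522e-6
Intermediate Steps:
N(h, z) = h/3
1/(N(964, p(-31)) - 512570) = 1/((⅓)*964 - 512570) = 1/(964/3 - 512570) = 1/(-1536746/3) = -3/1536746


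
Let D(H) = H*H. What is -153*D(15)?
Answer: -34425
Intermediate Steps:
D(H) = H**2
-153*D(15) = -153*15**2 = -153*225 = -34425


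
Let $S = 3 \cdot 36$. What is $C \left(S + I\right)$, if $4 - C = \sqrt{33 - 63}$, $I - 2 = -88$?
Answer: $88 - 22 i \sqrt{30} \approx 88.0 - 120.5 i$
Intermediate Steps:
$I = -86$ ($I = 2 - 88 = -86$)
$S = 108$
$C = 4 - i \sqrt{30}$ ($C = 4 - \sqrt{33 - 63} = 4 - \sqrt{-30} = 4 - i \sqrt{30} \approx 4.0 - 5.4772 i$)
$C \left(S + I\right) = \left(4 - i \sqrt{30}\right) \left(108 - 86\right) = \left(4 - i \sqrt{30}\right) 22 = 88 - 22 i \sqrt{30}$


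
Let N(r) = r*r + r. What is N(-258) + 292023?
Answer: 358329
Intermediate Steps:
N(r) = r + r**2 (N(r) = r**2 + r = r + r**2)
N(-258) + 292023 = -258*(1 - 258) + 292023 = -258*(-257) + 292023 = 66306 + 292023 = 358329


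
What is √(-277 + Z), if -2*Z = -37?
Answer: I*√1034/2 ≈ 16.078*I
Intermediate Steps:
Z = 37/2 (Z = -½*(-37) = 37/2 ≈ 18.500)
√(-277 + Z) = √(-277 + 37/2) = √(-517/2) = I*√1034/2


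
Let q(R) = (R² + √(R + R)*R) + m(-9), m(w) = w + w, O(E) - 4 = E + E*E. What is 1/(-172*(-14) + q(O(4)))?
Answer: 1483/4384754 - 24*√3/2192377 ≈ 0.00031926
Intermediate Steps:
O(E) = 4 + E + E² (O(E) = 4 + (E + E*E) = 4 + (E + E²) = 4 + E + E²)
m(w) = 2*w
q(R) = -18 + R² + √2*R^(3/2) (q(R) = (R² + √(R + R)*R) + 2*(-9) = (R² + √(2*R)*R) - 18 = (R² + (√2*√R)*R) - 18 = (R² + √2*R^(3/2)) - 18 = -18 + R² + √2*R^(3/2))
1/(-172*(-14) + q(O(4))) = 1/(-172*(-14) + (-18 + (4 + 4 + 4²)² + √2*(4 + 4 + 4²)^(3/2))) = 1/(2408 + (-18 + (4 + 4 + 16)² + √2*(4 + 4 + 16)^(3/2))) = 1/(2408 + (-18 + 24² + √2*24^(3/2))) = 1/(2408 + (-18 + 576 + √2*(48*√6))) = 1/(2408 + (-18 + 576 + 96*√3)) = 1/(2408 + (558 + 96*√3)) = 1/(2966 + 96*√3)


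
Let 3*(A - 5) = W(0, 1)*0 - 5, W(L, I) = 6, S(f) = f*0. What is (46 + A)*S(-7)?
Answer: 0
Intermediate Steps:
S(f) = 0
A = 10/3 (A = 5 + (6*0 - 5)/3 = 5 + (0 - 5)/3 = 5 + (⅓)*(-5) = 5 - 5/3 = 10/3 ≈ 3.3333)
(46 + A)*S(-7) = (46 + 10/3)*0 = (148/3)*0 = 0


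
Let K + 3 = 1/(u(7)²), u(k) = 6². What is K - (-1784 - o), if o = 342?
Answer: 2751409/1296 ≈ 2123.0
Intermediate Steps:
u(k) = 36
K = -3887/1296 (K = -3 + 1/(36²) = -3 + 1/1296 = -3887/1296 ≈ -2.9992)
K - (-1784 - o) = -3887/1296 - (-1784 - 1*342) = -3887/1296 - (-1784 - 342) = -3887/1296 - 1*(-2126) = -3887/1296 + 2126 = 2751409/1296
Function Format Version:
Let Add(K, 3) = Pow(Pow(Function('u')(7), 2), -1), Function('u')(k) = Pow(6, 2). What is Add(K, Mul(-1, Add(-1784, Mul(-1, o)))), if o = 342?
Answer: Rational(2751409, 1296) ≈ 2123.0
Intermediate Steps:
Function('u')(k) = 36
K = Rational(-3887, 1296) (K = Add(-3, Pow(Pow(36, 2), -1)) = Add(-3, Pow(1296, -1)) = Add(-3, Rational(1, 1296)) = Rational(-3887, 1296) ≈ -2.9992)
Add(K, Mul(-1, Add(-1784, Mul(-1, o)))) = Add(Rational(-3887, 1296), Mul(-1, Add(-1784, Mul(-1, 342)))) = Add(Rational(-3887, 1296), Mul(-1, Add(-1784, -342))) = Add(Rational(-3887, 1296), Mul(-1, -2126)) = Add(Rational(-3887, 1296), 2126) = Rational(2751409, 1296)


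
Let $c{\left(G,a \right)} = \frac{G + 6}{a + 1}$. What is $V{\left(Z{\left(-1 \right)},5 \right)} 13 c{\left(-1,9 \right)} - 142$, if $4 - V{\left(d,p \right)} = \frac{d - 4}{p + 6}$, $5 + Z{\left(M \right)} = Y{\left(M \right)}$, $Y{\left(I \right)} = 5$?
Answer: $- \frac{1250}{11} \approx -113.64$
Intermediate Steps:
$Z{\left(M \right)} = 0$ ($Z{\left(M \right)} = -5 + 5 = 0$)
$V{\left(d,p \right)} = 4 - \frac{-4 + d}{6 + p}$ ($V{\left(d,p \right)} = 4 - \frac{d - 4}{p + 6} = 4 - \frac{-4 + d}{6 + p}$)
$c{\left(G,a \right)} = \frac{6 + G}{1 + a}$
$V{\left(Z{\left(-1 \right)},5 \right)} 13 c{\left(-1,9 \right)} - 142 = \frac{28 - 0 + 4 \cdot 5}{6 + 5} \cdot 13 \frac{6 - 1}{1 + 9} - 142 = \frac{28 + 0 + 20}{11} \cdot 13 \cdot \frac{1}{10} \cdot 5 - 142 = \frac{1}{11} \cdot 48 \cdot 13 \cdot \frac{1}{10} \cdot 5 - 142 = \frac{48}{11} \cdot 13 \cdot \frac{1}{2} - 142 = \frac{624}{11} \cdot \frac{1}{2} - 142 = \frac{312}{11} - 142 = - \frac{1250}{11}$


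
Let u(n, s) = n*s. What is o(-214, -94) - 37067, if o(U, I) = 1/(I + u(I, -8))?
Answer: -24390085/658 ≈ -37067.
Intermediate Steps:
o(U, I) = -1/(7*I) (o(U, I) = 1/(I + I*(-8)) = 1/(I - 8*I) = 1/(-7*I) = -1/(7*I))
o(-214, -94) - 37067 = -⅐/(-94) - 37067 = -⅐*(-1/94) - 37067 = 1/658 - 37067 = -24390085/658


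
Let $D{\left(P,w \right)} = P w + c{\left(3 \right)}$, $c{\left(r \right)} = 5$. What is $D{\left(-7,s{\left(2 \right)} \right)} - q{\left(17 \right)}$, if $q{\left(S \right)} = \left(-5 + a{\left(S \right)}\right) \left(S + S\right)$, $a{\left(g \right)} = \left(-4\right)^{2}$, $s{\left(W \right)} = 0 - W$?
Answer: $-355$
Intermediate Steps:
$s{\left(W \right)} = - W$
$D{\left(P,w \right)} = 5 + P w$ ($D{\left(P,w \right)} = P w + 5 = 5 + P w$)
$a{\left(g \right)} = 16$
$q{\left(S \right)} = 22 S$ ($q{\left(S \right)} = \left(-5 + 16\right) \left(S + S\right) = 11 \cdot 2 S = 22 S$)
$D{\left(-7,s{\left(2 \right)} \right)} - q{\left(17 \right)} = \left(5 - 7 \left(\left(-1\right) 2\right)\right) - 22 \cdot 17 = \left(5 - -14\right) - 374 = \left(5 + 14\right) - 374 = 19 - 374 = -355$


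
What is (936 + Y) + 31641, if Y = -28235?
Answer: 4342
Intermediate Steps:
(936 + Y) + 31641 = (936 - 28235) + 31641 = -27299 + 31641 = 4342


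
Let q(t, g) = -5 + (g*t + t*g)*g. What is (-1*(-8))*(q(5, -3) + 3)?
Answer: 704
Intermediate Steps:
q(t, g) = -5 + 2*t*g² (q(t, g) = -5 + (g*t + g*t)*g = -5 + (2*g*t)*g = -5 + 2*t*g²)
(-1*(-8))*(q(5, -3) + 3) = (-1*(-8))*((-5 + 2*5*(-3)²) + 3) = 8*((-5 + 2*5*9) + 3) = 8*((-5 + 90) + 3) = 8*(85 + 3) = 8*88 = 704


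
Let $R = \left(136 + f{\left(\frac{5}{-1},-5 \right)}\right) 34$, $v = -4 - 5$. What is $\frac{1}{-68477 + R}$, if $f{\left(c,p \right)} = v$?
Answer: $- \frac{1}{64159} \approx -1.5586 \cdot 10^{-5}$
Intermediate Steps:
$v = -9$
$f{\left(c,p \right)} = -9$
$R = 4318$ ($R = \left(136 - 9\right) 34 = 127 \cdot 34 = 4318$)
$\frac{1}{-68477 + R} = \frac{1}{-68477 + 4318} = \frac{1}{-64159} = - \frac{1}{64159}$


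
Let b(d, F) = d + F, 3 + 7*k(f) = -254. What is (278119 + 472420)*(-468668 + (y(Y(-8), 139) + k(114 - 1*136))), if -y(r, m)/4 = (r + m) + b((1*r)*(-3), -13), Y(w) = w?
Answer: -2465452315951/7 ≈ -3.5221e+11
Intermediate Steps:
k(f) = -257/7 (k(f) = -3/7 + (1/7)*(-254) = -3/7 - 254/7 = -257/7)
b(d, F) = F + d
y(r, m) = 52 - 4*m + 8*r (y(r, m) = -4*((r + m) + (-13 + (1*r)*(-3))) = -4*((m + r) + (-13 + r*(-3))) = -4*((m + r) + (-13 - 3*r)) = -4*(-13 + m - 2*r) = 52 - 4*m + 8*r)
(278119 + 472420)*(-468668 + (y(Y(-8), 139) + k(114 - 1*136))) = (278119 + 472420)*(-468668 + ((52 - 4*139 + 8*(-8)) - 257/7)) = 750539*(-468668 + ((52 - 556 - 64) - 257/7)) = 750539*(-468668 + (-568 - 257/7)) = 750539*(-468668 - 4233/7) = 750539*(-3284909/7) = -2465452315951/7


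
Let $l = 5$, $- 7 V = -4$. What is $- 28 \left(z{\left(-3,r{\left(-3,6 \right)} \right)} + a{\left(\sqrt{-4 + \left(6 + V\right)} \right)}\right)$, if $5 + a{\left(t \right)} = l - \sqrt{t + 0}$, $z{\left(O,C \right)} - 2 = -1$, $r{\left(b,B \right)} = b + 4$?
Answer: $-28 + 4 \sqrt[4]{2} \sqrt{3} \cdot 7^{\frac{3}{4}} \approx 7.457$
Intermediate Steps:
$V = \frac{4}{7}$ ($V = \left(- \frac{1}{7}\right) \left(-4\right) = \frac{4}{7} \approx 0.57143$)
$r{\left(b,B \right)} = 4 + b$
$z{\left(O,C \right)} = 1$ ($z{\left(O,C \right)} = 2 - 1 = 1$)
$a{\left(t \right)} = - \sqrt{t}$ ($a{\left(t \right)} = -5 - \left(-5 + \sqrt{t + 0}\right) = -5 - \left(-5 + \sqrt{t}\right) = - \sqrt{t}$)
$- 28 \left(z{\left(-3,r{\left(-3,6 \right)} \right)} + a{\left(\sqrt{-4 + \left(6 + V\right)} \right)}\right) = - 28 \left(1 - \sqrt{\sqrt{-4 + \left(6 + \frac{4}{7}\right)}}\right) = - 28 \left(1 - \sqrt{\sqrt{-4 + \frac{46}{7}}}\right) = - 28 \left(1 - \sqrt{\sqrt{\frac{18}{7}}}\right) = - 28 \left(1 - \sqrt{\frac{3 \sqrt{14}}{7}}\right) = - 28 \left(1 - \frac{\sqrt[4]{2} \cdot 7^{\frac{3}{4}} \cdot 7 \sqrt{3}}{49}\right) = - 28 \left(1 - \frac{\sqrt[4]{2} \sqrt{3} \cdot 7^{\frac{3}{4}}}{7}\right) = -28 + 4 \sqrt[4]{2} \sqrt{3} \cdot 7^{\frac{3}{4}}$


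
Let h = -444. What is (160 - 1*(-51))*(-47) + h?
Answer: -10361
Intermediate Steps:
(160 - 1*(-51))*(-47) + h = (160 - 1*(-51))*(-47) - 444 = (160 + 51)*(-47) - 444 = 211*(-47) - 444 = -9917 - 444 = -10361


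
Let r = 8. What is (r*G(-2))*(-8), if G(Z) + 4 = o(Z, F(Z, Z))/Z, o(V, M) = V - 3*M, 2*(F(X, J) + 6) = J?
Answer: 864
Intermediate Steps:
F(X, J) = -6 + J/2
G(Z) = -4 + (18 - Z/2)/Z (G(Z) = -4 + (Z - 3*(-6 + Z/2))/Z = -4 + (Z + (18 - 3*Z/2))/Z = -4 + (18 - Z/2)/Z)
(r*G(-2))*(-8) = (8*(-9/2 + 18/(-2)))*(-8) = (8*(-9/2 + 18*(-½)))*(-8) = (8*(-9/2 - 9))*(-8) = (8*(-27/2))*(-8) = -108*(-8) = 864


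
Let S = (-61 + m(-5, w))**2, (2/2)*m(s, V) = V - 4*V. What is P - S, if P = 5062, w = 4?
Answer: -267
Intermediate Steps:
m(s, V) = -3*V (m(s, V) = V - 4*V = -3*V)
S = 5329 (S = (-61 - 3*4)**2 = (-61 - 12)**2 = (-73)**2 = 5329)
P - S = 5062 - 1*5329 = 5062 - 5329 = -267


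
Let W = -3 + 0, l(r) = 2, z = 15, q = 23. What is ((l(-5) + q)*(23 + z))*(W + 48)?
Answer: 42750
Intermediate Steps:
W = -3
((l(-5) + q)*(23 + z))*(W + 48) = ((2 + 23)*(23 + 15))*(-3 + 48) = (25*38)*45 = 950*45 = 42750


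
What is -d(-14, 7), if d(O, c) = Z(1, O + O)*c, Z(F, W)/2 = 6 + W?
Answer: 308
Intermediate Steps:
Z(F, W) = 12 + 2*W (Z(F, W) = 2*(6 + W) = 12 + 2*W)
d(O, c) = c*(12 + 4*O) (d(O, c) = (12 + 2*(O + O))*c = (12 + 2*(2*O))*c = (12 + 4*O)*c = c*(12 + 4*O))
-d(-14, 7) = -4*7*(3 - 14) = -4*7*(-11) = -1*(-308) = 308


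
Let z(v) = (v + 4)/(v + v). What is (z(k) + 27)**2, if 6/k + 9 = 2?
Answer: 22801/36 ≈ 633.36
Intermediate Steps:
k = -6/7 (k = 6/(-9 + 2) = 6/(-7) = 6*(-1/7) = -6/7 ≈ -0.85714)
z(v) = (4 + v)/(2*v) (z(v) = (4 + v)/((2*v)) = (4 + v)*(1/(2*v)) = (4 + v)/(2*v))
(z(k) + 27)**2 = ((4 - 6/7)/(2*(-6/7)) + 27)**2 = ((1/2)*(-7/6)*(22/7) + 27)**2 = (-11/6 + 27)**2 = (151/6)**2 = 22801/36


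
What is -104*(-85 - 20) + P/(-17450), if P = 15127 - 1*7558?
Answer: 190546431/17450 ≈ 10920.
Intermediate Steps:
P = 7569 (P = 15127 - 7558 = 7569)
-104*(-85 - 20) + P/(-17450) = -104*(-85 - 20) + 7569/(-17450) = -104*(-105) + 7569*(-1/17450) = 10920 - 7569/17450 = 190546431/17450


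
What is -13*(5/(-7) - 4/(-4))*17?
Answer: -442/7 ≈ -63.143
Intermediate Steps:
-13*(5/(-7) - 4/(-4))*17 = -13*(5*(-1/7) - 4*(-1/4))*17 = -13*(-5/7 + 1)*17 = -13*2/7*17 = -26/7*17 = -442/7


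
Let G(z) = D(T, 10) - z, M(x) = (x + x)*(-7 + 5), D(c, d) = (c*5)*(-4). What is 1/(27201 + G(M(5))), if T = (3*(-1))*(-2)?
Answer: 1/27101 ≈ 3.6899e-5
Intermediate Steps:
T = 6 (T = -3*(-2) = 6)
D(c, d) = -20*c (D(c, d) = (5*c)*(-4) = -20*c)
M(x) = -4*x (M(x) = (2*x)*(-2) = -4*x)
G(z) = -120 - z (G(z) = -20*6 - z = -120 - z)
1/(27201 + G(M(5))) = 1/(27201 + (-120 - (-4)*5)) = 1/(27201 + (-120 - 1*(-20))) = 1/(27201 + (-120 + 20)) = 1/(27201 - 100) = 1/27101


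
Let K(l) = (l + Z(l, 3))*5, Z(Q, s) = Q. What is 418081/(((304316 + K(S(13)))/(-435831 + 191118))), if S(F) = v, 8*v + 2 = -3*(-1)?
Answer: -409239423012/1217269 ≈ -3.3619e+5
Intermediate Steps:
v = ⅛ (v = -¼ + (-3*(-1))/8 = -¼ + (⅛)*3 = -¼ + 3/8 = ⅛ ≈ 0.12500)
S(F) = ⅛
K(l) = 10*l (K(l) = (l + l)*5 = (2*l)*5 = 10*l)
418081/(((304316 + K(S(13)))/(-435831 + 191118))) = 418081/(((304316 + 10*(⅛))/(-435831 + 191118))) = 418081/(((304316 + 5/4)/(-244713))) = 418081/(((1217269/4)*(-1/244713))) = 418081/(-1217269/978852) = 418081*(-978852/1217269) = -409239423012/1217269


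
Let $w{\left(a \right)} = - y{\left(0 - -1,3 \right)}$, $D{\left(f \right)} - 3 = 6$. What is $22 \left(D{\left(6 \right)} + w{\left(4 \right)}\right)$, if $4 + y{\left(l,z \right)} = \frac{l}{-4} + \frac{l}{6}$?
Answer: $\frac{1727}{6} \approx 287.83$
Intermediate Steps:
$D{\left(f \right)} = 9$ ($D{\left(f \right)} = 3 + 6 = 9$)
$y{\left(l,z \right)} = -4 - \frac{l}{12}$ ($y{\left(l,z \right)} = -4 + \left(\frac{l}{-4} + \frac{l}{6}\right) = -4 + \left(l \left(- \frac{1}{4}\right) + l \frac{1}{6}\right) = -4 + \left(- \frac{l}{4} + \frac{l}{6}\right) = -4 - \frac{l}{12}$)
$w{\left(a \right)} = \frac{49}{12}$ ($w{\left(a \right)} = - (-4 - \frac{0 - -1}{12}) = - (-4 - \frac{0 + 1}{12}) = - (-4 - \frac{1}{12}) = \left(-1\right) \left(- \frac{49}{12}\right) = \frac{49}{12}$)
$22 \left(D{\left(6 \right)} + w{\left(4 \right)}\right) = 22 \left(9 + \frac{49}{12}\right) = 22 \cdot \frac{157}{12} = \frac{1727}{6}$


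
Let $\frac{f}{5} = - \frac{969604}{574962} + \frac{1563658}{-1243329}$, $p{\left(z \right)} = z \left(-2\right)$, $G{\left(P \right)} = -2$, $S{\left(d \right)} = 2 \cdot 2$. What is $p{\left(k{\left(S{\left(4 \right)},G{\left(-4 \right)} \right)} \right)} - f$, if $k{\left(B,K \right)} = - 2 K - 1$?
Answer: $\frac{1038950323762}{119144488083} \approx 8.7201$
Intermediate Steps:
$S{\left(d \right)} = 4$
$k{\left(B,K \right)} = -1 - 2 K$
$p{\left(z \right)} = - 2 z$
$f = - \frac{1753817252260}{119144488083}$ ($f = 5 \left(- \frac{969604}{574962} + \frac{1563658}{-1243329}\right) = 5 \left(\left(-969604\right) \frac{1}{574962} + 1563658 \left(- \frac{1}{1243329}\right)\right) = 5 \left(- \frac{484802}{287481} - \frac{1563658}{1243329}\right) = 5 \left(- \frac{350763450452}{119144488083}\right) = - \frac{1753817252260}{119144488083} \approx -14.72$)
$p{\left(k{\left(S{\left(4 \right)},G{\left(-4 \right)} \right)} \right)} - f = - 2 \left(-1 - -4\right) - - \frac{1753817252260}{119144488083} = - 2 \left(-1 + 4\right) + \frac{1753817252260}{119144488083} = \left(-2\right) 3 + \frac{1753817252260}{119144488083} = -6 + \frac{1753817252260}{119144488083} = \frac{1038950323762}{119144488083}$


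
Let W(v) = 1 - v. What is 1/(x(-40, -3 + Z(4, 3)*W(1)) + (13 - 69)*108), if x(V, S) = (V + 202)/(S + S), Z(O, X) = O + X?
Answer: -1/6075 ≈ -0.00016461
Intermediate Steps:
x(V, S) = (202 + V)/(2*S) (x(V, S) = (202 + V)/((2*S)) = (202 + V)*(1/(2*S)) = (202 + V)/(2*S))
1/(x(-40, -3 + Z(4, 3)*W(1)) + (13 - 69)*108) = 1/((202 - 40)/(2*(-3 + (4 + 3)*(1 - 1*1))) + (13 - 69)*108) = 1/((½)*162/(-3 + 7*(1 - 1)) - 56*108) = 1/((½)*162/(-3 + 7*0) - 6048) = 1/((½)*162/(-3 + 0) - 6048) = 1/((½)*162/(-3) - 6048) = 1/((½)*(-⅓)*162 - 6048) = 1/(-27 - 6048) = 1/(-6075) = -1/6075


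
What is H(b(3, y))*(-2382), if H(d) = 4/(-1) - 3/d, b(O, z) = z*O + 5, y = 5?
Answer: 98853/10 ≈ 9885.3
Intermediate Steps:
b(O, z) = 5 + O*z (b(O, z) = O*z + 5 = 5 + O*z)
H(d) = -4 - 3/d (H(d) = 4*(-1) - 3/d = -4 - 3/d)
H(b(3, y))*(-2382) = (-4 - 3/(5 + 3*5))*(-2382) = (-4 - 3/(5 + 15))*(-2382) = (-4 - 3/20)*(-2382) = -83/20*(-2382) = 98853/10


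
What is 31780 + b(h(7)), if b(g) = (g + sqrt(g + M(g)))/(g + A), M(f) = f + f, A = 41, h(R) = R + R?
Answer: 1747914/55 + sqrt(42)/55 ≈ 31780.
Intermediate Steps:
h(R) = 2*R
M(f) = 2*f
b(g) = (g + sqrt(3)*sqrt(g))/(41 + g) (b(g) = (g + sqrt(g + 2*g))/(g + 41) = (g + sqrt(3*g))/(41 + g) = (g + sqrt(3)*sqrt(g))/(41 + g))
31780 + b(h(7)) = 31780 + (2*7 + sqrt(3)*sqrt(2*7))/(41 + 2*7) = 31780 + (14 + sqrt(3)*sqrt(14))/(41 + 14) = 31780 + (14 + sqrt(42))/55 = 31780 + (14/55 + sqrt(42)/55) = 1747914/55 + sqrt(42)/55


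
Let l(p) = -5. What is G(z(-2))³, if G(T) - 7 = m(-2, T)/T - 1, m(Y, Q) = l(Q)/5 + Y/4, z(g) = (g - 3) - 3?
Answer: 970299/4096 ≈ 236.89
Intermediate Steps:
z(g) = -6 + g (z(g) = (-3 + g) - 3 = -6 + g)
m(Y, Q) = -1 + Y/4 (m(Y, Q) = -5/5 + Y/4 = -5*⅕ + Y*(¼) = -1 + Y/4)
G(T) = 6 - 3/(2*T) (G(T) = 7 + ((-1 + (¼)*(-2))/T - 1) = 7 + ((-1 - ½)/T - 1) = 7 + (-3/(2*T) - 1) = 7 + (-1 - 3/(2*T)) = 6 - 3/(2*T))
G(z(-2))³ = (6 - 3/(2*(-6 - 2)))³ = (6 - 3/2/(-8))³ = (6 - 3/2*(-⅛))³ = (6 + 3/16)³ = (99/16)³ = 970299/4096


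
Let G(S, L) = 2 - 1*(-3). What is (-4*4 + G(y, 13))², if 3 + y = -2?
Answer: 121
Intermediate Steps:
y = -5 (y = -3 - 2 = -5)
G(S, L) = 5 (G(S, L) = 2 + 3 = 5)
(-4*4 + G(y, 13))² = (-4*4 + 5)² = (-16 + 5)² = (-11)² = 121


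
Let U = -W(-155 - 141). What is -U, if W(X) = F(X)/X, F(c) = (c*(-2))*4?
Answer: -8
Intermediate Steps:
F(c) = -8*c (F(c) = -2*c*4 = -8*c)
W(X) = -8 (W(X) = (-8*X)/X = -8)
U = 8 (U = -1*(-8) = 8)
-U = -1*8 = -8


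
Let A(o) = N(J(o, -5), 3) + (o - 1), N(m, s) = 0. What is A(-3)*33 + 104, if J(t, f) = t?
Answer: -28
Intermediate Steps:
A(o) = -1 + o (A(o) = 0 + (o - 1) = 0 + (-1 + o) = -1 + o)
A(-3)*33 + 104 = (-1 - 3)*33 + 104 = -4*33 + 104 = -132 + 104 = -28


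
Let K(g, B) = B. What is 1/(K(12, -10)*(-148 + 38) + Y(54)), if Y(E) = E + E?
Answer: 1/1208 ≈ 0.00082781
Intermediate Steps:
Y(E) = 2*E
1/(K(12, -10)*(-148 + 38) + Y(54)) = 1/(-10*(-148 + 38) + 2*54) = 1/(-10*(-110) + 108) = 1/(1100 + 108) = 1/1208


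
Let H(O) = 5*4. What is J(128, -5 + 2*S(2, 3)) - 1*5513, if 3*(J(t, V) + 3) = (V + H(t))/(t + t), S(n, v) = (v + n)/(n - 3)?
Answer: -4236283/768 ≈ -5516.0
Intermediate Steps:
S(n, v) = (n + v)/(-3 + n)
H(O) = 20
J(t, V) = -3 + (20 + V)/(6*t) (J(t, V) = -3 + ((V + 20)/(t + t))/3 = -3 + ((20 + V)/((2*t)))/3 = -3 + ((20 + V)*(1/(2*t)))/3 = -3 + ((20 + V)/(2*t))/3 = -3 + (20 + V)/(6*t))
J(128, -5 + 2*S(2, 3)) - 1*5513 = (⅙)*(20 + (-5 + 2*((2 + 3)/(-3 + 2))) - 18*128)/128 - 1*5513 = (⅙)*(1/128)*(20 + (-5 + 2*(5/(-1))) - 2304) - 5513 = (⅙)*(1/128)*(20 + (-5 + 2*(-1*5)) - 2304) - 5513 = (⅙)*(1/128)*(20 + (-5 + 2*(-5)) - 2304) - 5513 = (⅙)*(1/128)*(20 + (-5 - 10) - 2304) - 5513 = (⅙)*(1/128)*(20 - 15 - 2304) - 5513 = (⅙)*(1/128)*(-2299) - 5513 = -2299/768 - 5513 = -4236283/768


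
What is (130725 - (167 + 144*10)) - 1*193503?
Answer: -64385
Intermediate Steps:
(130725 - (167 + 144*10)) - 1*193503 = (130725 - (167 + 1440)) - 193503 = (130725 - 1*1607) - 193503 = (130725 - 1607) - 193503 = 129118 - 193503 = -64385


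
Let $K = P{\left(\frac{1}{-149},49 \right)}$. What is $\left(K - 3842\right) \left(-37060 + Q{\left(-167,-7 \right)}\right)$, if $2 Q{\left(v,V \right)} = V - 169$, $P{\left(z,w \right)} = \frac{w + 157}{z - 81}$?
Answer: $\frac{861901097916}{6035} \approx 1.4282 \cdot 10^{8}$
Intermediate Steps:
$P{\left(z,w \right)} = \frac{157 + w}{-81 + z}$
$Q{\left(v,V \right)} = - \frac{169}{2} + \frac{V}{2}$ ($Q{\left(v,V \right)} = \frac{V - 169}{2} = \frac{-169 + V}{2} = - \frac{169}{2} + \frac{V}{2}$)
$K = - \frac{15347}{6035}$ ($K = \frac{157 + 49}{-81 + \frac{1}{-149}} = \frac{1}{-81 - \frac{1}{149}} \cdot 206 = \frac{1}{- \frac{12070}{149}} \cdot 206 = \left(- \frac{149}{12070}\right) 206 = - \frac{15347}{6035} \approx -2.543$)
$\left(K - 3842\right) \left(-37060 + Q{\left(-167,-7 \right)}\right) = \left(- \frac{15347}{6035} - 3842\right) \left(-37060 + \left(- \frac{169}{2} + \frac{1}{2} \left(-7\right)\right)\right) = - \frac{23201817 \left(-37060 - 88\right)}{6035} = \left(- \frac{23201817}{6035}\right) \left(-37148\right) = \frac{861901097916}{6035}$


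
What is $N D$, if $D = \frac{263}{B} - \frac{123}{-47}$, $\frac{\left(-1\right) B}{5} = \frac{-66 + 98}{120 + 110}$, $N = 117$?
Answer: $- \frac{33033195}{752} \approx -43927.0$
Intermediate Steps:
$B = - \frac{16}{23}$ ($B = - 5 \frac{-66 + 98}{120 + 110} = - 5 \cdot \frac{32}{230} = - 5 \cdot 32 \cdot \frac{1}{230} = \left(-5\right) \frac{16}{115} = - \frac{16}{23} \approx -0.69565$)
$D = - \frac{282335}{752}$ ($D = \frac{263}{- \frac{16}{23}} - \frac{123}{-47} = 263 \left(- \frac{23}{16}\right) - - \frac{123}{47} = - \frac{6049}{16} + \frac{123}{47} = - \frac{282335}{752} \approx -375.45$)
$N D = 117 \left(- \frac{282335}{752}\right) = - \frac{33033195}{752}$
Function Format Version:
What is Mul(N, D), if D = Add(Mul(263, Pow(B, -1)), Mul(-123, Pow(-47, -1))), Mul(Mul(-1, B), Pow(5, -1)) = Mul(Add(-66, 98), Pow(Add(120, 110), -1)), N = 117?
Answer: Rational(-33033195, 752) ≈ -43927.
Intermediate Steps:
B = Rational(-16, 23) (B = Mul(-5, Mul(Add(-66, 98), Pow(Add(120, 110), -1))) = Mul(-5, Mul(32, Pow(230, -1))) = Mul(-5, Mul(32, Rational(1, 230))) = Mul(-5, Rational(16, 115)) = Rational(-16, 23) ≈ -0.69565)
D = Rational(-282335, 752) (D = Add(Mul(263, Pow(Rational(-16, 23), -1)), Mul(-123, Pow(-47, -1))) = Add(Mul(263, Rational(-23, 16)), Mul(-123, Rational(-1, 47))) = Add(Rational(-6049, 16), Rational(123, 47)) = Rational(-282335, 752) ≈ -375.45)
Mul(N, D) = Mul(117, Rational(-282335, 752)) = Rational(-33033195, 752)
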